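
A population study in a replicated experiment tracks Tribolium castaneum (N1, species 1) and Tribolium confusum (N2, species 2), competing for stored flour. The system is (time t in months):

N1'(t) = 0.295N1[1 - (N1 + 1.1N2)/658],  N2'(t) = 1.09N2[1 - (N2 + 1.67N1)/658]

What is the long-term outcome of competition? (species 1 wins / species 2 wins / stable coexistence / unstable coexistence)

Compare the nullcline intercepts: K1/α12 = 658/1.1 = 598 < K2 = 658; K2/α21 = 658/1.67 = 394 < K1 = 658.
Since both are reversed, neither can invade when rare; the interior point is a saddle.

unstable coexistence (outcome depends on initial conditions)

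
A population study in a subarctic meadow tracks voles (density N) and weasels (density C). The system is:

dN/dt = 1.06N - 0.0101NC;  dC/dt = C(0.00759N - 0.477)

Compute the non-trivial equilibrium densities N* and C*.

N* ≈ 62.8, C* ≈ 105

Set dC/dt = 0 with C > 0: 0.00759N - 0.477 = 0, so N* = 0.477/0.00759 = 62.8.
Set dN/dt = 0 with N > 0: 1.06 - 0.0101C = 0, so C* = 1.06/0.0101 = 105.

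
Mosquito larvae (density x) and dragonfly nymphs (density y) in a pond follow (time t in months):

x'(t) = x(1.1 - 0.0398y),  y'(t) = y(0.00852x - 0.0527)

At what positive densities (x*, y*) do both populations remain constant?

Set dy/dt = 0 with y > 0: 0.00852x - 0.0527 = 0, so x* = 0.0527/0.00852 = 6.19.
Set dx/dt = 0 with x > 0: 1.1 - 0.0398y = 0, so y* = 1.1/0.0398 = 27.6.

x* ≈ 6.19, y* ≈ 27.6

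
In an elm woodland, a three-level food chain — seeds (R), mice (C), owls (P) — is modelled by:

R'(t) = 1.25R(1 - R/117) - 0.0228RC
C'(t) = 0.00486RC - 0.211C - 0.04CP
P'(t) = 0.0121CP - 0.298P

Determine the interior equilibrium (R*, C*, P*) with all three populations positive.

R* ≈ 64.4, C* ≈ 24.6, P* ≈ 2.55

From dP/dt = 0: 0.0121C* = 0.298, so C* = 24.6.
From dR/dt = 0: 1.25(1 - R*/117) = 0.0228·24.6, giving R* = 117·(1 - 0.449) = 64.4.
From dC/dt = 0: 0.00486·64.4 - 0.211 = 0.04P*, so P* = 0.102/0.04 = 2.55.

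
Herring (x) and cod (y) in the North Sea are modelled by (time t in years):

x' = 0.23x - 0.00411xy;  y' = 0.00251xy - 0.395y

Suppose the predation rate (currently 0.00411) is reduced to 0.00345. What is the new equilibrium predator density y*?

y* ≈ 66.7

At the interior fixed point, setting dx/dt = 0 with x > 0 fixes y* = (prey growth rate)/(xy coefficient) — independent of the other coefficients.
With the change, y* = 0.23/0.00345 = 66.7; it rises from 56.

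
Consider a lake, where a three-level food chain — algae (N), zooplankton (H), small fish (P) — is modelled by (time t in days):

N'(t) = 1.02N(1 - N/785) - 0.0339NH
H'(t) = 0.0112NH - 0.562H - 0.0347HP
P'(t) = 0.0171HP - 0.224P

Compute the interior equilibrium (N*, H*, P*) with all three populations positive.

From dP/dt = 0: 0.0171H* = 0.224, so H* = 13.1.
From dN/dt = 0: 1.02(1 - N*/785) = 0.0339·13.1, giving N* = 785·(1 - 0.435) = 443.
From dH/dt = 0: 0.0112·443 - 0.562 = 0.0347P*, so P* = 4.4/0.0347 = 127.

N* ≈ 443, H* ≈ 13.1, P* ≈ 127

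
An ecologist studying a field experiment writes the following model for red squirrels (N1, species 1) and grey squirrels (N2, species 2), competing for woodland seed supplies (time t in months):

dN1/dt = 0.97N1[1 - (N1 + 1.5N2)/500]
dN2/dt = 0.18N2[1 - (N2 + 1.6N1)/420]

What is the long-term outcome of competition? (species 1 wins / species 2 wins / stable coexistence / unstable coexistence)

Compare the nullcline intercepts: K1/α12 = 500/1.5 = 333 < K2 = 420; K2/α21 = 420/1.6 = 262 < K1 = 500.
Since both are reversed, neither can invade when rare; the interior point is a saddle.

unstable coexistence (outcome depends on initial conditions)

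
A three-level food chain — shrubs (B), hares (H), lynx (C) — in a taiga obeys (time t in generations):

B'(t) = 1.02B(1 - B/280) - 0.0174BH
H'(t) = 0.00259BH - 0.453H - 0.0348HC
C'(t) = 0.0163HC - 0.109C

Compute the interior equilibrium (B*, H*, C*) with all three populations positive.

B* ≈ 248, H* ≈ 6.69, C* ≈ 5.44

From dC/dt = 0: 0.0163H* = 0.109, so H* = 6.69.
From dB/dt = 0: 1.02(1 - B*/280) = 0.0174·6.69, giving B* = 280·(1 - 0.114) = 248.
From dH/dt = 0: 0.00259·248 - 0.453 = 0.0348C*, so C* = 0.189/0.0348 = 5.44.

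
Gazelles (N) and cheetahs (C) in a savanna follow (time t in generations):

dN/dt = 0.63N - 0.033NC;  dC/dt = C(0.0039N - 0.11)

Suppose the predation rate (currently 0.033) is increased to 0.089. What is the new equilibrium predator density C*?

C* ≈ 7.08

At the interior fixed point, setting dN/dt = 0 with N > 0 fixes C* = (prey growth rate)/(NC coefficient) — independent of the other coefficients.
With the change, C* = 0.63/0.089 = 7.08; it falls from 19.1.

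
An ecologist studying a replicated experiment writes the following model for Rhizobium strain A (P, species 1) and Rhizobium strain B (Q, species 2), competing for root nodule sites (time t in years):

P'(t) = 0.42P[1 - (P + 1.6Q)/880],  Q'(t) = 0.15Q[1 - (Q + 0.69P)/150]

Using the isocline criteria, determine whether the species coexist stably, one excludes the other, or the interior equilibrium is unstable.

Compare the nullcline intercepts: K1/α12 = 880/1.6 = 550 > K2 = 150; K2/α21 = 150/0.69 = 217 < K1 = 880.
Since the inequalities point opposite ways, species 1 can invade but species 2 cannot.

species 1 excludes species 2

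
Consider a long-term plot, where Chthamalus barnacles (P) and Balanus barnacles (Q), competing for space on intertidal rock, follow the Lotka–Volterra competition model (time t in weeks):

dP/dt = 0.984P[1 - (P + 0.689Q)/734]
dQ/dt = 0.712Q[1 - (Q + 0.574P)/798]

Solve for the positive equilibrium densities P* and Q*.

P* ≈ 305, Q* ≈ 623

Setting both brackets to zero gives the nullclines P + 0.689Q = 734 and 0.574P + Q = 798.
Substituting Q = 798 - 0.574P into the first: P(1 - 0.689·0.574) = 734 - 0.689·798.
So P* = 184/0.605 = 305, and then Q* = 798 - 0.574·305 = 623.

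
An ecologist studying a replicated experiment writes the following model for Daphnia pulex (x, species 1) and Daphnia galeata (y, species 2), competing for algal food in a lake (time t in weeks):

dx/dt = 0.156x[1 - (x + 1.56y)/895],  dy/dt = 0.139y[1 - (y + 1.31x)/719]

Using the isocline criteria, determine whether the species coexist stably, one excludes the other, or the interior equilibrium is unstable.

Compare the nullcline intercepts: K1/α12 = 895/1.56 = 574 < K2 = 719; K2/α21 = 719/1.31 = 549 < K1 = 895.
Since both are reversed, neither can invade when rare; the interior point is a saddle.

unstable coexistence (outcome depends on initial conditions)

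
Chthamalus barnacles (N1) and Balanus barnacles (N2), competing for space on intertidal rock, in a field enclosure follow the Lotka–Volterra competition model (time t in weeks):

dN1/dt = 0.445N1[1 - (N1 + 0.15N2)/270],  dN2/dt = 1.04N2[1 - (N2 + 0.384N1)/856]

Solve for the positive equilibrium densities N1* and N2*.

N1* ≈ 150, N2* ≈ 798

Setting both brackets to zero gives the nullclines N1 + 0.15N2 = 270 and 0.384N1 + N2 = 856.
Substituting N2 = 856 - 0.384N1 into the first: N1(1 - 0.15·0.384) = 270 - 0.15·856.
So N1* = 142/0.942 = 150, and then N2* = 856 - 0.384·150 = 798.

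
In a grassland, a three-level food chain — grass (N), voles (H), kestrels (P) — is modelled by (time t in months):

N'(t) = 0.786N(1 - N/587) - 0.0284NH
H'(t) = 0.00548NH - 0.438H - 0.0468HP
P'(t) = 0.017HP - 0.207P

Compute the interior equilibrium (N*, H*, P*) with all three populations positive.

From dP/dt = 0: 0.017H* = 0.207, so H* = 12.2.
From dN/dt = 0: 0.786(1 - N*/587) = 0.0284·12.2, giving N* = 587·(1 - 0.44) = 329.
From dH/dt = 0: 0.00548·329 - 0.438 = 0.0468P*, so P* = 1.36/0.0468 = 29.1.

N* ≈ 329, H* ≈ 12.2, P* ≈ 29.1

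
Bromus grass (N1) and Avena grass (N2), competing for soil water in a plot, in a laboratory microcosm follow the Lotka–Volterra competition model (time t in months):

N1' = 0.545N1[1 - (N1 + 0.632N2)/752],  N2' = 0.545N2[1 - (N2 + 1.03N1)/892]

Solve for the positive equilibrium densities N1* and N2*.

N1* ≈ 539, N2* ≈ 336

Setting both brackets to zero gives the nullclines N1 + 0.632N2 = 752 and 1.03N1 + N2 = 892.
Substituting N2 = 892 - 1.03N1 into the first: N1(1 - 0.632·1.03) = 752 - 0.632·892.
So N1* = 188/0.349 = 539, and then N2* = 892 - 1.03·539 = 336.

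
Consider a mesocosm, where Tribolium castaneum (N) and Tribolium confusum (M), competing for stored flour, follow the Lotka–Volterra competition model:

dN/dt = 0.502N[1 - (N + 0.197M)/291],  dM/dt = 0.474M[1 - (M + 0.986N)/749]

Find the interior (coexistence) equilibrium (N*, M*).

N* ≈ 178, M* ≈ 573

Setting both brackets to zero gives the nullclines N + 0.197M = 291 and 0.986N + M = 749.
Substituting M = 749 - 0.986N into the first: N(1 - 0.197·0.986) = 291 - 0.197·749.
So N* = 143/0.806 = 178, and then M* = 749 - 0.986·178 = 573.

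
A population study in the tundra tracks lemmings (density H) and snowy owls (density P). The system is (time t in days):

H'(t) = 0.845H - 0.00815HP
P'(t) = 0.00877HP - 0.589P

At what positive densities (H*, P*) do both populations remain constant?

H* ≈ 67.2, P* ≈ 104

Set dP/dt = 0 with P > 0: 0.00877H - 0.589 = 0, so H* = 0.589/0.00877 = 67.2.
Set dH/dt = 0 with H > 0: 0.845 - 0.00815P = 0, so P* = 0.845/0.00815 = 104.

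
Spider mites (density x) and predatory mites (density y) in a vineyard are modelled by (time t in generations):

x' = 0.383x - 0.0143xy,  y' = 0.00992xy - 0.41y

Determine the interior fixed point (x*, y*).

Set dy/dt = 0 with y > 0: 0.00992x - 0.41 = 0, so x* = 0.41/0.00992 = 41.3.
Set dx/dt = 0 with x > 0: 0.383 - 0.0143y = 0, so y* = 0.383/0.0143 = 26.8.

x* ≈ 41.3, y* ≈ 26.8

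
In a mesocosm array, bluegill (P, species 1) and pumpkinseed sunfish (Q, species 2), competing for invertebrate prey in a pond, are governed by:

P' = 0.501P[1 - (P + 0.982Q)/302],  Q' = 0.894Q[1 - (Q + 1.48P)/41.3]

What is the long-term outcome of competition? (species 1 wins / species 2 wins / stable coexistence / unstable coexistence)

species 1 excludes species 2

Compare the nullcline intercepts: K1/α12 = 302/0.982 = 308 > K2 = 41.3; K2/α21 = 41.3/1.48 = 27.9 < K1 = 302.
Since the inequalities point opposite ways, species 1 can invade but species 2 cannot.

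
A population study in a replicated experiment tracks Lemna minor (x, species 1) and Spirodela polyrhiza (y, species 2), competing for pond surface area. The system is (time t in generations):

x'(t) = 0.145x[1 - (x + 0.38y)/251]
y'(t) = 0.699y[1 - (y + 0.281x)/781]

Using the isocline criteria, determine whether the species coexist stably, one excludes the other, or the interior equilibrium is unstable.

Compare the nullcline intercepts: K1/α12 = 251/0.38 = 661 < K2 = 781; K2/α21 = 781/0.281 = 2780 > K1 = 251.
Since the inequalities point opposite ways, species 2 can invade but species 1 cannot.

species 2 excludes species 1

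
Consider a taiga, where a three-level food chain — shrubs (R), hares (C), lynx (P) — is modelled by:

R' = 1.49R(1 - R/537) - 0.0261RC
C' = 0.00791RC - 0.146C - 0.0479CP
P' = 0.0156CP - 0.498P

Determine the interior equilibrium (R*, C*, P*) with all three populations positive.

From dP/dt = 0: 0.0156C* = 0.498, so C* = 31.9.
From dR/dt = 0: 1.49(1 - R*/537) = 0.0261·31.9, giving R* = 537·(1 - 0.559) = 237.
From dC/dt = 0: 0.00791·237 - 0.146 = 0.0479P*, so P* = 1.73/0.0479 = 36.

R* ≈ 237, C* ≈ 31.9, P* ≈ 36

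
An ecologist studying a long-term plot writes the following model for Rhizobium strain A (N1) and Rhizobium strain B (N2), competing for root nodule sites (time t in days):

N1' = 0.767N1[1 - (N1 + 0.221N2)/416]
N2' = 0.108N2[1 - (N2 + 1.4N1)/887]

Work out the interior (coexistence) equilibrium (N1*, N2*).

Setting both brackets to zero gives the nullclines N1 + 0.221N2 = 416 and 1.4N1 + N2 = 887.
Substituting N2 = 887 - 1.4N1 into the first: N1(1 - 0.221·1.4) = 416 - 0.221·887.
So N1* = 220/0.691 = 319, and then N2* = 887 - 1.4·319 = 441.

N1* ≈ 319, N2* ≈ 441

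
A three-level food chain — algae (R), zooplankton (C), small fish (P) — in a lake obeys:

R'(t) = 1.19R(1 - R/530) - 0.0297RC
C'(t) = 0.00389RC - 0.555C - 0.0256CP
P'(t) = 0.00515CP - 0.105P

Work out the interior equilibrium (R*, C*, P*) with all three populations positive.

From dP/dt = 0: 0.00515C* = 0.105, so C* = 20.4.
From dR/dt = 0: 1.19(1 - R*/530) = 0.0297·20.4, giving R* = 530·(1 - 0.509) = 260.
From dC/dt = 0: 0.00389·260 - 0.555 = 0.0256P*, so P* = 0.458/0.0256 = 17.9.

R* ≈ 260, C* ≈ 20.4, P* ≈ 17.9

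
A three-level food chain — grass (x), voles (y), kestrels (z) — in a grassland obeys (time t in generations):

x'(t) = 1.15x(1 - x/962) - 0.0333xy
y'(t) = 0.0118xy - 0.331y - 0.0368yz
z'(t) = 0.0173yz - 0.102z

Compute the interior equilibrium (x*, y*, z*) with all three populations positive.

x* ≈ 798, y* ≈ 5.9, z* ≈ 247

From dz/dt = 0: 0.0173y* = 0.102, so y* = 5.9.
From dx/dt = 0: 1.15(1 - x*/962) = 0.0333·5.9, giving x* = 962·(1 - 0.171) = 798.
From dy/dt = 0: 0.0118·798 - 0.331 = 0.0368z*, so z* = 9.08/0.0368 = 247.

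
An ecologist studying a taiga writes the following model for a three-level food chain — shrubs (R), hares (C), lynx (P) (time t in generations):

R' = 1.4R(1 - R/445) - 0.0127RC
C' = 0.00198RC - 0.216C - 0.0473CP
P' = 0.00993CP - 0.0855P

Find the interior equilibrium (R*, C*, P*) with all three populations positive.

From dP/dt = 0: 0.00993C* = 0.0855, so C* = 8.61.
From dR/dt = 0: 1.4(1 - R*/445) = 0.0127·8.61, giving R* = 445·(1 - 0.0781) = 410.
From dC/dt = 0: 0.00198·410 - 0.216 = 0.0473P*, so P* = 0.596/0.0473 = 12.6.

R* ≈ 410, C* ≈ 8.61, P* ≈ 12.6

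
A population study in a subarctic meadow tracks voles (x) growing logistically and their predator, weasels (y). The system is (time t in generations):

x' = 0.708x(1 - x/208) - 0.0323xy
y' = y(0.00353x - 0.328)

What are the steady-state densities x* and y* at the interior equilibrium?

x* ≈ 92.9, y* ≈ 12.1

From dy/dt = 0 with y > 0: 0.00353x* = 0.328, so x* = 92.9.
Substitute into dx/dt = 0: 0.708(1 - 92.9/208) = 0.0323y*.
The bracket is 0.553, giving y* = 0.392/0.0323 = 12.1.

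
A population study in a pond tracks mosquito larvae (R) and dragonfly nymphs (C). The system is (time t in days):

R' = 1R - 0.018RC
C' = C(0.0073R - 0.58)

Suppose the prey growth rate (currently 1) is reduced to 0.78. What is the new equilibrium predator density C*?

At the interior fixed point, setting dR/dt = 0 with R > 0 fixes C* = (prey growth rate)/(RC coefficient) — independent of the other coefficients.
With the change, C* = 0.78/0.018 = 43.3; it falls from 55.6.

C* ≈ 43.3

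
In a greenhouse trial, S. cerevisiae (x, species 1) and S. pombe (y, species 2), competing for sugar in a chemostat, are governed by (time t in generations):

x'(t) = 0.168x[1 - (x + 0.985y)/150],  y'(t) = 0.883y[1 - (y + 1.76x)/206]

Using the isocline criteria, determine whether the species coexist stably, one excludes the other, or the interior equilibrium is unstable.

Compare the nullcline intercepts: K1/α12 = 150/0.985 = 152 < K2 = 206; K2/α21 = 206/1.76 = 117 < K1 = 150.
Since both are reversed, neither can invade when rare; the interior point is a saddle.

unstable coexistence (outcome depends on initial conditions)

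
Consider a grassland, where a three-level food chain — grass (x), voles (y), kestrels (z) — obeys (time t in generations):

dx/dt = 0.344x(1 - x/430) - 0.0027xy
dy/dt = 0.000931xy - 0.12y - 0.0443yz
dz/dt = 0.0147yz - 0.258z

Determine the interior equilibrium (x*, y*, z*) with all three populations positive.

x* ≈ 371, y* ≈ 17.6, z* ≈ 5.08

From dz/dt = 0: 0.0147y* = 0.258, so y* = 17.6.
From dx/dt = 0: 0.344(1 - x*/430) = 0.0027·17.6, giving x* = 430·(1 - 0.138) = 371.
From dy/dt = 0: 0.000931·371 - 0.12 = 0.0443z*, so z* = 0.225/0.0443 = 5.08.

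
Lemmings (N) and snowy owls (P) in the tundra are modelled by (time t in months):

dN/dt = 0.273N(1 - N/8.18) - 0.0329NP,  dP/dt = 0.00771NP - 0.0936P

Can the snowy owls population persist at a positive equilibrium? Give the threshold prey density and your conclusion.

Threshold N = 12.1; K < 12.1, so no, the predator goes extinct.

The predator equation gives dP/dt > 0 only when N > 0.0936/0.00771 = 12.1.
Without the predator, N → K = 8.18. Since 8.18 < 12.1, the predator cannot invade.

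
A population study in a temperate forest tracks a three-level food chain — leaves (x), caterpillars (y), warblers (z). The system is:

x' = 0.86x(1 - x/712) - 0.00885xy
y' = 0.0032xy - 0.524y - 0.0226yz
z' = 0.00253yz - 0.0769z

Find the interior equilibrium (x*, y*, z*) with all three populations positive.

x* ≈ 489, y* ≈ 30.4, z* ≈ 46.1

From dz/dt = 0: 0.00253y* = 0.0769, so y* = 30.4.
From dx/dt = 0: 0.86(1 - x*/712) = 0.00885·30.4, giving x* = 712·(1 - 0.313) = 489.
From dy/dt = 0: 0.0032·489 - 0.524 = 0.0226z*, so z* = 1.04/0.0226 = 46.1.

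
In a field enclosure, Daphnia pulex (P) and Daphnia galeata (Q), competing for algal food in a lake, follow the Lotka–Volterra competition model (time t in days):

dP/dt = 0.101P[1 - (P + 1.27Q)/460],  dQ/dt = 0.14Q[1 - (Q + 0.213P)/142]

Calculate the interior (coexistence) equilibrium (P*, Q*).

P* ≈ 383, Q* ≈ 60.3

Setting both brackets to zero gives the nullclines P + 1.27Q = 460 and 0.213P + Q = 142.
Substituting Q = 142 - 0.213P into the first: P(1 - 1.27·0.213) = 460 - 1.27·142.
So P* = 280/0.729 = 383, and then Q* = 142 - 0.213·383 = 60.3.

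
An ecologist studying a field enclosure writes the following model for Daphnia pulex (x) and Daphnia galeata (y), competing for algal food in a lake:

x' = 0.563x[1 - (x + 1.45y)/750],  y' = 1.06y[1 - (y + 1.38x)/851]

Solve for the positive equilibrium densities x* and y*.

Setting both brackets to zero gives the nullclines x + 1.45y = 750 and 1.38x + y = 851.
Substituting y = 851 - 1.38x into the first: x(1 - 1.45·1.38) = 750 - 1.45·851.
So x* = -484/-1 = 483, and then y* = 851 - 1.38·483 = 184.

x* ≈ 483, y* ≈ 184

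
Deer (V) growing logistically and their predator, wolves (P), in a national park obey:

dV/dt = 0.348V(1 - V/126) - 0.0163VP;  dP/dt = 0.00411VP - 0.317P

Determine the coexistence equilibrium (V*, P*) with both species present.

V* ≈ 77.1, P* ≈ 8.28

From dP/dt = 0 with P > 0: 0.00411V* = 0.317, so V* = 77.1.
Substitute into dV/dt = 0: 0.348(1 - 77.1/126) = 0.0163P*.
The bracket is 0.388, giving P* = 0.135/0.0163 = 8.28.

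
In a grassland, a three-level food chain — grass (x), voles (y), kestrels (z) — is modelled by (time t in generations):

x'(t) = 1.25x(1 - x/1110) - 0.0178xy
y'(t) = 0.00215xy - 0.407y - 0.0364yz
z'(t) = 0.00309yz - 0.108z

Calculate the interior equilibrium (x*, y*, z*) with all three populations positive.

x* ≈ 558, y* ≈ 35, z* ≈ 21.8

From dz/dt = 0: 0.00309y* = 0.108, so y* = 35.
From dx/dt = 0: 1.25(1 - x*/1110) = 0.0178·35, giving x* = 1110·(1 - 0.498) = 558.
From dy/dt = 0: 0.00215·558 - 0.407 = 0.0364z*, so z* = 0.792/0.0364 = 21.8.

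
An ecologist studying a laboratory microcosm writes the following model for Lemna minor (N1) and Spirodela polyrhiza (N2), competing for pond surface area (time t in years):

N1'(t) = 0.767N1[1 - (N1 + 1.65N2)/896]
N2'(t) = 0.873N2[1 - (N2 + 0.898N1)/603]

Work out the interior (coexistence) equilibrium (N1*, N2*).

Setting both brackets to zero gives the nullclines N1 + 1.65N2 = 896 and 0.898N1 + N2 = 603.
Substituting N2 = 603 - 0.898N1 into the first: N1(1 - 1.65·0.898) = 896 - 1.65·603.
So N1* = -98.9/-0.482 = 205, and then N2* = 603 - 0.898·205 = 419.

N1* ≈ 205, N2* ≈ 419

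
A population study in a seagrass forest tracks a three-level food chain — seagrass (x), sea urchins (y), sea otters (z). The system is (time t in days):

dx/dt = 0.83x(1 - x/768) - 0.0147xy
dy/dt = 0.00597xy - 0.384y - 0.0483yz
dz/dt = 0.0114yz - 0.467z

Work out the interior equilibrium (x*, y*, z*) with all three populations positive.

x* ≈ 211, y* ≈ 41, z* ≈ 18.1

From dz/dt = 0: 0.0114y* = 0.467, so y* = 41.
From dx/dt = 0: 0.83(1 - x*/768) = 0.0147·41, giving x* = 768·(1 - 0.726) = 211.
From dy/dt = 0: 0.00597·211 - 0.384 = 0.0483z*, so z* = 0.874/0.0483 = 18.1.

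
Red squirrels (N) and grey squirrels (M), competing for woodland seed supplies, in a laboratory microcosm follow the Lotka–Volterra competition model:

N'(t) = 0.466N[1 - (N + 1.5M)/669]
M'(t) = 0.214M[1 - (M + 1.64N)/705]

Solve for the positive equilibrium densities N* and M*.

Setting both brackets to zero gives the nullclines N + 1.5M = 669 and 1.64N + M = 705.
Substituting M = 705 - 1.64N into the first: N(1 - 1.5·1.64) = 669 - 1.5·705.
So N* = -388/-1.46 = 266, and then M* = 705 - 1.64·266 = 269.

N* ≈ 266, M* ≈ 269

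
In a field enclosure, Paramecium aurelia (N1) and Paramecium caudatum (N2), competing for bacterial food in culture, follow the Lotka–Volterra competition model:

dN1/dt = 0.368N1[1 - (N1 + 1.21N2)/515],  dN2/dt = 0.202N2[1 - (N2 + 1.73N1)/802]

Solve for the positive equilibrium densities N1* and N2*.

Setting both brackets to zero gives the nullclines N1 + 1.21N2 = 515 and 1.73N1 + N2 = 802.
Substituting N2 = 802 - 1.73N1 into the first: N1(1 - 1.21·1.73) = 515 - 1.21·802.
So N1* = -455/-1.09 = 417, and then N2* = 802 - 1.73·417 = 81.4.

N1* ≈ 417, N2* ≈ 81.4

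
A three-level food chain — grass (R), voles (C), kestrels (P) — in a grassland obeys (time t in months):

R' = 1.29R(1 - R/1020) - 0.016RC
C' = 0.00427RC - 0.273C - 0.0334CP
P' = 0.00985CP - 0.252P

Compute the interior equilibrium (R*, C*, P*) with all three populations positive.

R* ≈ 696, C* ≈ 25.6, P* ≈ 80.8

From dP/dt = 0: 0.00985C* = 0.252, so C* = 25.6.
From dR/dt = 0: 1.29(1 - R*/1020) = 0.016·25.6, giving R* = 1020·(1 - 0.317) = 696.
From dC/dt = 0: 0.00427·696 - 0.273 = 0.0334P*, so P* = 2.7/0.0334 = 80.8.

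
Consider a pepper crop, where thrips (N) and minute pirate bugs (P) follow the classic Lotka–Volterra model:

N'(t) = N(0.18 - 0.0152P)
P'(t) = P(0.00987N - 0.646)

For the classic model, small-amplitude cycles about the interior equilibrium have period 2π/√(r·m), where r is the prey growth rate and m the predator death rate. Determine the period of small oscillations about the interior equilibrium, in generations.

T ≈ 18.4 generations

Here r = 0.18 and m = 0.646, so r·m = 0.116.
ω = √0.116 = 0.341 per generation, hence T = 2π/ω ≈ 18.4 generations.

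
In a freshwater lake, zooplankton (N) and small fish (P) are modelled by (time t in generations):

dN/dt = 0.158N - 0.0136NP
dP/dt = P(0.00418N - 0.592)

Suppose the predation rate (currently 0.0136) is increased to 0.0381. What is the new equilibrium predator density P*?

P* ≈ 4.15

At the interior fixed point, setting dN/dt = 0 with N > 0 fixes P* = (prey growth rate)/(NP coefficient) — independent of the other coefficients.
With the change, P* = 0.158/0.0381 = 4.15; it falls from 11.6.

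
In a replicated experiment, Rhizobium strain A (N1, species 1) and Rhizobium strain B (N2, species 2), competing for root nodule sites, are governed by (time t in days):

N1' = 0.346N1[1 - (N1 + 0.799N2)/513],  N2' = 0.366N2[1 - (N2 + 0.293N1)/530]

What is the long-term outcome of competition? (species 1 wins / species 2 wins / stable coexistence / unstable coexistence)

stable coexistence

Compare the nullcline intercepts: K1/α12 = 513/0.799 = 642 > K2 = 530; K2/α21 = 530/0.293 = 1810 > K1 = 513.
Since both inequalities hold, each species can invade when rare, so the interior equilibrium is stable.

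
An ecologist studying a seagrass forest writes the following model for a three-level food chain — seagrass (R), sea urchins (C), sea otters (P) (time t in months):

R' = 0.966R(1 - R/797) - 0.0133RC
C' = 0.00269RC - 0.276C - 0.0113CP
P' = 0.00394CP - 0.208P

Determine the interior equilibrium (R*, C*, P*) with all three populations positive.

R* ≈ 218, C* ≈ 52.8, P* ≈ 27.4

From dP/dt = 0: 0.00394C* = 0.208, so C* = 52.8.
From dR/dt = 0: 0.966(1 - R*/797) = 0.0133·52.8, giving R* = 797·(1 - 0.727) = 218.
From dC/dt = 0: 0.00269·218 - 0.276 = 0.0113P*, so P* = 0.31/0.0113 = 27.4.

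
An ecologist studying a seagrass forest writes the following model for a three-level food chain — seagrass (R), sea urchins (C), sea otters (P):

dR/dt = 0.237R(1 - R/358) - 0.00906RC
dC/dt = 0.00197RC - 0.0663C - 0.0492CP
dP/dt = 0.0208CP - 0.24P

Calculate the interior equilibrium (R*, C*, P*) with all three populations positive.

R* ≈ 200, C* ≈ 11.5, P* ≈ 6.66

From dP/dt = 0: 0.0208C* = 0.24, so C* = 11.5.
From dR/dt = 0: 0.237(1 - R*/358) = 0.00906·11.5, giving R* = 358·(1 - 0.441) = 200.
From dC/dt = 0: 0.00197·200 - 0.0663 = 0.0492P*, so P* = 0.328/0.0492 = 6.66.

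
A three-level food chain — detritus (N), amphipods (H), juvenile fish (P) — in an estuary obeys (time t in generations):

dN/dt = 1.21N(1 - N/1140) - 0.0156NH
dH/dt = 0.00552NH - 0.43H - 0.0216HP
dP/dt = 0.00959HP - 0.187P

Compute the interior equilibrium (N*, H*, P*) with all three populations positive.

N* ≈ 853, H* ≈ 19.5, P* ≈ 198

From dP/dt = 0: 0.00959H* = 0.187, so H* = 19.5.
From dN/dt = 0: 1.21(1 - N*/1140) = 0.0156·19.5, giving N* = 1140·(1 - 0.251) = 853.
From dH/dt = 0: 0.00552·853 - 0.43 = 0.0216P*, so P* = 4.28/0.0216 = 198.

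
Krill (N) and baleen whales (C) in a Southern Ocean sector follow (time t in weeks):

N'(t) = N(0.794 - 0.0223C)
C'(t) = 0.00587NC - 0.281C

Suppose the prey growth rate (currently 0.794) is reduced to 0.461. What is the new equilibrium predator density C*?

At the interior fixed point, setting dN/dt = 0 with N > 0 fixes C* = (prey growth rate)/(NC coefficient) — independent of the other coefficients.
With the change, C* = 0.461/0.0223 = 20.7; it falls from 35.6.

C* ≈ 20.7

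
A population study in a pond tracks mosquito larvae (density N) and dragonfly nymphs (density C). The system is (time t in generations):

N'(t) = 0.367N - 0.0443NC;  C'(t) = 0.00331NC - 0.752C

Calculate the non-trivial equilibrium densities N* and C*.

N* ≈ 227, C* ≈ 8.28

Set dC/dt = 0 with C > 0: 0.00331N - 0.752 = 0, so N* = 0.752/0.00331 = 227.
Set dN/dt = 0 with N > 0: 0.367 - 0.0443C = 0, so C* = 0.367/0.0443 = 8.28.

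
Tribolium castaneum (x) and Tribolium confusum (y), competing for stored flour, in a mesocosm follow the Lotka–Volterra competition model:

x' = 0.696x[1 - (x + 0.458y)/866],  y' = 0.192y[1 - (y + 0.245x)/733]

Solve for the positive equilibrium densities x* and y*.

Setting both brackets to zero gives the nullclines x + 0.458y = 866 and 0.245x + y = 733.
Substituting y = 733 - 0.245x into the first: x(1 - 0.458·0.245) = 866 - 0.458·733.
So x* = 530/0.888 = 597, and then y* = 733 - 0.245·597 = 587.

x* ≈ 597, y* ≈ 587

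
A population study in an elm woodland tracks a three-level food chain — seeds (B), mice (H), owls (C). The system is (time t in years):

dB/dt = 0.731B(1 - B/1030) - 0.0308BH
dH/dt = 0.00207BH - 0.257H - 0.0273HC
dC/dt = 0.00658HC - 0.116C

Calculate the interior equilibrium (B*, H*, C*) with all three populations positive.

B* ≈ 265, H* ≈ 17.6, C* ≈ 10.7

From dC/dt = 0: 0.00658H* = 0.116, so H* = 17.6.
From dB/dt = 0: 0.731(1 - B*/1030) = 0.0308·17.6, giving B* = 1030·(1 - 0.743) = 265.
From dH/dt = 0: 0.00207·265 - 0.257 = 0.0273C*, so C* = 0.291/0.0273 = 10.7.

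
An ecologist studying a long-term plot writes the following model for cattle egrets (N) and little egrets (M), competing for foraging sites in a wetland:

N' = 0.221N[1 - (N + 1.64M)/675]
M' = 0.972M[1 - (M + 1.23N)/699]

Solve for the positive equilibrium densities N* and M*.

N* ≈ 463, M* ≈ 129

Setting both brackets to zero gives the nullclines N + 1.64M = 675 and 1.23N + M = 699.
Substituting M = 699 - 1.23N into the first: N(1 - 1.64·1.23) = 675 - 1.64·699.
So N* = -471/-1.02 = 463, and then M* = 699 - 1.23·463 = 129.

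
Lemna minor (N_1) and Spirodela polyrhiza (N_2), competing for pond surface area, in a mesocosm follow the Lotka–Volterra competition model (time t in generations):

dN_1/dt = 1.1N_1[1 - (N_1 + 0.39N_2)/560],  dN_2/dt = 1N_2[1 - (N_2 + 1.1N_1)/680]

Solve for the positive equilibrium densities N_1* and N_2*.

N_1* ≈ 516, N_2* ≈ 112

Setting both brackets to zero gives the nullclines N_1 + 0.39N_2 = 560 and 1.1N_1 + N_2 = 680.
Substituting N_2 = 680 - 1.1N_1 into the first: N_1(1 - 0.39·1.1) = 560 - 0.39·680.
So N_1* = 295/0.571 = 516, and then N_2* = 680 - 1.1·516 = 112.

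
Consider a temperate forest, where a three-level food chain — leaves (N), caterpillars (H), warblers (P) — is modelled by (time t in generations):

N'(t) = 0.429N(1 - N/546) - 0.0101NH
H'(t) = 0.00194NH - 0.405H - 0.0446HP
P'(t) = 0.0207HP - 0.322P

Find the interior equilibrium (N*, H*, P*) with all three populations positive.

From dP/dt = 0: 0.0207H* = 0.322, so H* = 15.6.
From dN/dt = 0: 0.429(1 - N*/546) = 0.0101·15.6, giving N* = 546·(1 - 0.366) = 346.
From dH/dt = 0: 0.00194·346 - 0.405 = 0.0446P*, so P* = 0.266/0.0446 = 5.97.

N* ≈ 346, H* ≈ 15.6, P* ≈ 5.97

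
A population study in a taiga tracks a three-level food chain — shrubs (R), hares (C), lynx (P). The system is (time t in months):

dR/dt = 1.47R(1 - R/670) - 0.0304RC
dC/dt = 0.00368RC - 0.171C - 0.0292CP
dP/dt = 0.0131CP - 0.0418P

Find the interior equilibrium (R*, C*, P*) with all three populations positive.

From dP/dt = 0: 0.0131C* = 0.0418, so C* = 3.19.
From dR/dt = 0: 1.47(1 - R*/670) = 0.0304·3.19, giving R* = 670·(1 - 0.066) = 626.
From dC/dt = 0: 0.00368·626 - 0.171 = 0.0292P*, so P* = 2.13/0.0292 = 73.

R* ≈ 626, C* ≈ 3.19, P* ≈ 73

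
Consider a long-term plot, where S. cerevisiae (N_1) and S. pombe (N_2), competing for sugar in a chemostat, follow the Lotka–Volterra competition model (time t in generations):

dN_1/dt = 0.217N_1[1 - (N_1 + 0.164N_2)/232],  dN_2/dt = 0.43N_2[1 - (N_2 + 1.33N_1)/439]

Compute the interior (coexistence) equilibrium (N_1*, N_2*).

Setting both brackets to zero gives the nullclines N_1 + 0.164N_2 = 232 and 1.33N_1 + N_2 = 439.
Substituting N_2 = 439 - 1.33N_1 into the first: N_1(1 - 0.164·1.33) = 232 - 0.164·439.
So N_1* = 160/0.782 = 205, and then N_2* = 439 - 1.33·205 = 167.

N_1* ≈ 205, N_2* ≈ 167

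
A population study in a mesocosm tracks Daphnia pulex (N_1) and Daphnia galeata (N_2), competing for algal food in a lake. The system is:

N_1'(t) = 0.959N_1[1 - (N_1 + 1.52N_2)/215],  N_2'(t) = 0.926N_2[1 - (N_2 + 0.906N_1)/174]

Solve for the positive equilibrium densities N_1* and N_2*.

Setting both brackets to zero gives the nullclines N_1 + 1.52N_2 = 215 and 0.906N_1 + N_2 = 174.
Substituting N_2 = 174 - 0.906N_1 into the first: N_1(1 - 1.52·0.906) = 215 - 1.52·174.
So N_1* = -49.5/-0.377 = 131, and then N_2* = 174 - 0.906·131 = 55.1.

N_1* ≈ 131, N_2* ≈ 55.1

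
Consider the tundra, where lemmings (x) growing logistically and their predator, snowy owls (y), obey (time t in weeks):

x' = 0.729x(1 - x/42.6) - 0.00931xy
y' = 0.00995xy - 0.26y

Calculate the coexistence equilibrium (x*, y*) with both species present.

x* ≈ 26.1, y* ≈ 30.3

From dy/dt = 0 with y > 0: 0.00995x* = 0.26, so x* = 26.1.
Substitute into dx/dt = 0: 0.729(1 - 26.1/42.6) = 0.00931y*.
The bracket is 0.387, giving y* = 0.282/0.00931 = 30.3.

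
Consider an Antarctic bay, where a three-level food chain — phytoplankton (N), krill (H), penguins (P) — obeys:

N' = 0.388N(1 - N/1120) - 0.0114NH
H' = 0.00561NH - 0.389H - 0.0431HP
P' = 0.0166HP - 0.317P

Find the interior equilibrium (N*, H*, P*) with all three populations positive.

N* ≈ 492, H* ≈ 19.1, P* ≈ 55

From dP/dt = 0: 0.0166H* = 0.317, so H* = 19.1.
From dN/dt = 0: 0.388(1 - N*/1120) = 0.0114·19.1, giving N* = 1120·(1 - 0.561) = 492.
From dH/dt = 0: 0.00561·492 - 0.389 = 0.0431P*, so P* = 2.37/0.0431 = 55.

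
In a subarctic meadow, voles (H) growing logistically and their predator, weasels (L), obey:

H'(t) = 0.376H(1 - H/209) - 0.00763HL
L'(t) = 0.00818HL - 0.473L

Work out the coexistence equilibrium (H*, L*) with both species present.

H* ≈ 57.8, L* ≈ 35.6

From dL/dt = 0 with L > 0: 0.00818H* = 0.473, so H* = 57.8.
Substitute into dH/dt = 0: 0.376(1 - 57.8/209) = 0.00763L*.
The bracket is 0.723, giving L* = 0.272/0.00763 = 35.6.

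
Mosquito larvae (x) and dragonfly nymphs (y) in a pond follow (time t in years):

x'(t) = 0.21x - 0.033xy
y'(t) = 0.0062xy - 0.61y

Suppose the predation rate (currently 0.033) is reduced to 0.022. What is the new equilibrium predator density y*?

At the interior fixed point, setting dx/dt = 0 with x > 0 fixes y* = (prey growth rate)/(xy coefficient) — independent of the other coefficients.
With the change, y* = 0.21/0.022 = 9.55; it rises from 6.36.

y* ≈ 9.55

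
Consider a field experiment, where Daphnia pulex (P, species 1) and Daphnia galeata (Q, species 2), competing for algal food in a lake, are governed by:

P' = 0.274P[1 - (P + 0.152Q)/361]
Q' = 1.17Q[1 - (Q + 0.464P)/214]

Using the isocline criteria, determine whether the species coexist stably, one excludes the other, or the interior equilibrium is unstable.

stable coexistence

Compare the nullcline intercepts: K1/α12 = 361/0.152 = 2380 > K2 = 214; K2/α21 = 214/0.464 = 461 > K1 = 361.
Since both inequalities hold, each species can invade when rare, so the interior equilibrium is stable.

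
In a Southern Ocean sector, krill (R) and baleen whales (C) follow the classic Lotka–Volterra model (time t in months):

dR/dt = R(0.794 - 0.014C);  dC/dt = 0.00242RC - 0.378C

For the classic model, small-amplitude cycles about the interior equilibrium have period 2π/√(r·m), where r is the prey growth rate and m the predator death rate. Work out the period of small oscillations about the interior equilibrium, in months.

T ≈ 11.5 months

Here r = 0.794 and m = 0.378, so r·m = 0.3.
ω = √0.3 = 0.548 per month, hence T = 2π/ω ≈ 11.5 months.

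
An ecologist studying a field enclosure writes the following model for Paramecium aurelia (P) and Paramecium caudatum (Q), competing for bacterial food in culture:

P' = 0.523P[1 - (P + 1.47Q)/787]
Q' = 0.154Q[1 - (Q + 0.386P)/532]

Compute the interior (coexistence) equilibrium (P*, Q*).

Setting both brackets to zero gives the nullclines P + 1.47Q = 787 and 0.386P + Q = 532.
Substituting Q = 532 - 0.386P into the first: P(1 - 1.47·0.386) = 787 - 1.47·532.
So P* = 4.96/0.433 = 11.5, and then Q* = 532 - 0.386·11.5 = 528.

P* ≈ 11.5, Q* ≈ 528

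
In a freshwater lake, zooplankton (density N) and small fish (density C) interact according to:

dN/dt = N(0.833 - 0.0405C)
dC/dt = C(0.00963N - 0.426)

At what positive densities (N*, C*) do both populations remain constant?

N* ≈ 44.2, C* ≈ 20.6

Set dC/dt = 0 with C > 0: 0.00963N - 0.426 = 0, so N* = 0.426/0.00963 = 44.2.
Set dN/dt = 0 with N > 0: 0.833 - 0.0405C = 0, so C* = 0.833/0.0405 = 20.6.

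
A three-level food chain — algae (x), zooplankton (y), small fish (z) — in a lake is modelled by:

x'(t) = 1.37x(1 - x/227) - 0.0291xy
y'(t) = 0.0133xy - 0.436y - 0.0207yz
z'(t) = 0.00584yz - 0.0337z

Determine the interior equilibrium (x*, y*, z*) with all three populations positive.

From dz/dt = 0: 0.00584y* = 0.0337, so y* = 5.77.
From dx/dt = 0: 1.37(1 - x*/227) = 0.0291·5.77, giving x* = 227·(1 - 0.123) = 199.
From dy/dt = 0: 0.0133·199 - 0.436 = 0.0207z*, so z* = 2.21/0.0207 = 107.

x* ≈ 199, y* ≈ 5.77, z* ≈ 107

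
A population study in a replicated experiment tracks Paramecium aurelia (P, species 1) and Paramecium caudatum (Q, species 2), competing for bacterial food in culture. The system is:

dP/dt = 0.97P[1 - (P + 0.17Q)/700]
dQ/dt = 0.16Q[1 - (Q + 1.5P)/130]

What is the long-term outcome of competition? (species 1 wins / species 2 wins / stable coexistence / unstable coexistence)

species 1 excludes species 2

Compare the nullcline intercepts: K1/α12 = 700/0.17 = 4120 > K2 = 130; K2/α21 = 130/1.5 = 86.7 < K1 = 700.
Since the inequalities point opposite ways, species 1 can invade but species 2 cannot.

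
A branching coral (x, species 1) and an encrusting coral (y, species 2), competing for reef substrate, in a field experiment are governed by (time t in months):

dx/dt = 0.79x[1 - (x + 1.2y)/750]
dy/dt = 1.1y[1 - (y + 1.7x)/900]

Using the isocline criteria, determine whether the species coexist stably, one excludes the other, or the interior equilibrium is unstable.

unstable coexistence (outcome depends on initial conditions)

Compare the nullcline intercepts: K1/α12 = 750/1.2 = 625 < K2 = 900; K2/α21 = 900/1.7 = 529 < K1 = 750.
Since both are reversed, neither can invade when rare; the interior point is a saddle.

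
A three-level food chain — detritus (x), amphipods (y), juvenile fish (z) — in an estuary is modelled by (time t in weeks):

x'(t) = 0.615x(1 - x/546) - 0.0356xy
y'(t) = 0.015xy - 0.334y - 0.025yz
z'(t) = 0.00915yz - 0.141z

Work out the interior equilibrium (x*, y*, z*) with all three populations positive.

x* ≈ 59, y* ≈ 15.4, z* ≈ 22

From dz/dt = 0: 0.00915y* = 0.141, so y* = 15.4.
From dx/dt = 0: 0.615(1 - x*/546) = 0.0356·15.4, giving x* = 546·(1 - 0.892) = 59.
From dy/dt = 0: 0.015·59 - 0.334 = 0.025z*, so z* = 0.55/0.025 = 22.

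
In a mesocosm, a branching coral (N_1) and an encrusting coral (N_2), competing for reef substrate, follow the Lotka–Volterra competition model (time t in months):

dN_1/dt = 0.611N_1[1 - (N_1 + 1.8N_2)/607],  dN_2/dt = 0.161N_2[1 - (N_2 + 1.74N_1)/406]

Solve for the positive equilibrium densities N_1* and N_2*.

N_1* ≈ 58.1, N_2* ≈ 305

Setting both brackets to zero gives the nullclines N_1 + 1.8N_2 = 607 and 1.74N_1 + N_2 = 406.
Substituting N_2 = 406 - 1.74N_1 into the first: N_1(1 - 1.8·1.74) = 607 - 1.8·406.
So N_1* = -124/-2.13 = 58.1, and then N_2* = 406 - 1.74·58.1 = 305.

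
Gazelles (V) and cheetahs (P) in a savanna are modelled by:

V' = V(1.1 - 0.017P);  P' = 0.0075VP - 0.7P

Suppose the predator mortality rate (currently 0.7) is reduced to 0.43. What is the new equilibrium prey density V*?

V* ≈ 57.3

At the interior fixed point, setting dP/dt = 0 with P > 0 fixes V* = (predator death rate)/(VP coefficient) — independent of the other coefficients.
With the change, V* = 0.43/0.0075 = 57.3; it falls from 93.3.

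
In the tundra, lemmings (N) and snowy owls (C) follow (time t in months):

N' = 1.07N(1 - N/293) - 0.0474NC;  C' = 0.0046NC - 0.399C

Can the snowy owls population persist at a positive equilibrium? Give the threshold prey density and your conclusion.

The predator equation gives dC/dt > 0 only when N > 0.399/0.0046 = 86.7.
Without the predator, N → K = 293. Since 293 > 86.7, the predator can invade and persist.

Threshold N = 86.7; K > 86.7, so yes, the predator persists.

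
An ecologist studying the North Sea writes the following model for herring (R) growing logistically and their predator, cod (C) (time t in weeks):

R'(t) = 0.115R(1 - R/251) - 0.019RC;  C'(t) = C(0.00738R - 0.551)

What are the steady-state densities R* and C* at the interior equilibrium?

R* ≈ 74.7, C* ≈ 4.25

From dC/dt = 0 with C > 0: 0.00738R* = 0.551, so R* = 74.7.
Substitute into dR/dt = 0: 0.115(1 - 74.7/251) = 0.019C*.
The bracket is 0.703, giving C* = 0.0808/0.019 = 4.25.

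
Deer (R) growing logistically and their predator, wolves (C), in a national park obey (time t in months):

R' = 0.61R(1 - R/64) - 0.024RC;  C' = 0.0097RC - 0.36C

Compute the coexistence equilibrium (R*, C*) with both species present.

R* ≈ 37.1, C* ≈ 10.7

From dC/dt = 0 with C > 0: 0.0097R* = 0.36, so R* = 37.1.
Substitute into dR/dt = 0: 0.61(1 - 37.1/64) = 0.024C*.
The bracket is 0.42, giving C* = 0.256/0.024 = 10.7.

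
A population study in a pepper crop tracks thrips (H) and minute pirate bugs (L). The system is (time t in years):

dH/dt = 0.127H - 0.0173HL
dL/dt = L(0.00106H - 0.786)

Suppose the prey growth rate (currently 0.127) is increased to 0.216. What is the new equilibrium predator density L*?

At the interior fixed point, setting dH/dt = 0 with H > 0 fixes L* = (prey growth rate)/(HL coefficient) — independent of the other coefficients.
With the change, L* = 0.216/0.0173 = 12.5; it rises from 7.34.

L* ≈ 12.5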